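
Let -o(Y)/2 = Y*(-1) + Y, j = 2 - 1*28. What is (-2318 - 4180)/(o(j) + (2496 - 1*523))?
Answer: -6498/1973 ≈ -3.2935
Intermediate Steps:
j = -26 (j = 2 - 28 = -26)
o(Y) = 0 (o(Y) = -2*(Y*(-1) + Y) = -2*(-Y + Y) = -2*0 = 0)
(-2318 - 4180)/(o(j) + (2496 - 1*523)) = (-2318 - 4180)/(0 + (2496 - 1*523)) = -6498/(0 + (2496 - 523)) = -6498/(0 + 1973) = -6498/1973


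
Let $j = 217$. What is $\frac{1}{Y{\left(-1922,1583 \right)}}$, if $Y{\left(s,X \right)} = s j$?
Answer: $- \frac{1}{417074} \approx -2.3977 \cdot 10^{-6}$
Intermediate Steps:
$Y{\left(s,X \right)} = 217 s$ ($Y{\left(s,X \right)} = s 217 = 217 s$)
$\frac{1}{Y{\left(-1922,1583 \right)}} = \frac{1}{217 \left(-1922\right)} = \frac{1}{-417074} = - \frac{1}{417074}$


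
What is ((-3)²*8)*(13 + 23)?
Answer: 2592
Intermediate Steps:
((-3)²*8)*(13 + 23) = (9*8)*36 = 72*36 = 2592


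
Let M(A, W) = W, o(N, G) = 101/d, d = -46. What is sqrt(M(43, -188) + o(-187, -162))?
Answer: I*sqrt(402454)/46 ≈ 13.791*I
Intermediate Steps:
o(N, G) = -101/46 (o(N, G) = 101/(-46) = 101*(-1/46) = -101/46)
sqrt(M(43, -188) + o(-187, -162)) = sqrt(-188 - 101/46) = sqrt(-8749/46) = I*sqrt(402454)/46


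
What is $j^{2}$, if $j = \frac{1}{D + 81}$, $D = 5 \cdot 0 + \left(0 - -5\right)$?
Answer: $\frac{1}{7396} \approx 0.00013521$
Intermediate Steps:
$D = 5$ ($D = 0 + \left(0 + 5\right) = 0 + 5 = 5$)
$j = \frac{1}{86}$ ($j = \frac{1}{5 + 81} = \frac{1}{86} \approx 0.011628$)
$j^{2} = \left(\frac{1}{86}\right)^{2} = \frac{1}{7396}$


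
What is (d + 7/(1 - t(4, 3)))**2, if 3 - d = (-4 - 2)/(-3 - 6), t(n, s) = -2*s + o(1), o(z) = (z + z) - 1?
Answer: 49/4 ≈ 12.250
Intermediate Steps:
o(z) = -1 + 2*z (o(z) = 2*z - 1 = -1 + 2*z)
t(n, s) = 1 - 2*s (t(n, s) = -2*s + (-1 + 2*1) = -2*s + (-1 + 2) = -2*s + 1 = 1 - 2*s)
d = 7/3 (d = 3 - (-4 - 2)/(-3 - 6) = 3 - (-6)/(-9) = 3 - (-6)*(-1)/9 = 3 - 1*2/3 = 3 - 2/3 = 7/3 ≈ 2.3333)
(d + 7/(1 - t(4, 3)))**2 = (7/3 + 7/(1 - (1 - 2*3)))**2 = (7/3 + 7/(1 - (1 - 6)))**2 = (7/3 + 7/(1 - 1*(-5)))**2 = (7/3 + 7/(1 + 5))**2 = (7/3 + 7/6)**2 = (7/2)**2 = 49/4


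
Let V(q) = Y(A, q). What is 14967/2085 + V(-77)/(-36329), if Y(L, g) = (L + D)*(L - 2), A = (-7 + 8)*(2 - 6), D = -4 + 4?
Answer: 181228701/25248655 ≈ 7.1778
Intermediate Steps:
D = 0
A = -4 (A = 1*(-4) = -4)
Y(L, g) = L*(-2 + L) (Y(L, g) = (L + 0)*(L - 2) = L*(-2 + L))
V(q) = 24 (V(q) = -4*(-2 - 4) = -4*(-6) = 24)
14967/2085 + V(-77)/(-36329) = 14967/2085 + 24/(-36329) = 14967*(1/2085) + 24*(-1/36329) = 4989/695 - 24/36329 = 181228701/25248655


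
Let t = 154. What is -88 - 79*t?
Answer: -12254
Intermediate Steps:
-88 - 79*t = -88 - 79*154 = -88 - 12166 = -12254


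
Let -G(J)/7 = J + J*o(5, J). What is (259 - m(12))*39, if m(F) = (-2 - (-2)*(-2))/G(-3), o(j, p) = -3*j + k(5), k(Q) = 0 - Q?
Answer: 1343355/133 ≈ 10100.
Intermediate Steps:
k(Q) = -Q
o(j, p) = -5 - 3*j (o(j, p) = -3*j - 1*5 = -3*j - 5 = -5 - 3*j)
G(J) = 133*J (G(J) = -7*(J + J*(-5 - 3*5)) = -7*(J + J*(-5 - 15)) = -7*(J + J*(-20)) = -7*(J - 20*J) = -(-133)*J = 133*J)
m(F) = 2/133 (m(F) = (-2 - (-2)*(-2))/((133*(-3))) = (-2 - 1*4)/(-399) = (-2 - 4)*(-1/399) = -6*(-1/399) = 2/133)
(259 - m(12))*39 = (259 - 1*2/133)*39 = (259 - 2/133)*39 = (34445/133)*39 = 1343355/133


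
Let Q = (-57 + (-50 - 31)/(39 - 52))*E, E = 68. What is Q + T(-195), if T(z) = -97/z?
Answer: -673103/195 ≈ -3451.8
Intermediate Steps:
Q = -44880/13 (Q = (-57 + (-50 - 31)/(39 - 52))*68 = (-57 - 81/(-13))*68 = (-57 - 81*(-1/13))*68 = (-57 + 81/13)*68 = -660/13*68 = -44880/13 ≈ -3452.3)
Q + T(-195) = -44880/13 - 97/(-195) = -44880/13 - 97*(-1/195) = -44880/13 + 97/195 = -673103/195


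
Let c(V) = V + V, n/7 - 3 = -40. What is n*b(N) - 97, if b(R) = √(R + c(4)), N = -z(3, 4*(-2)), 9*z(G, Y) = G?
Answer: -97 - 259*√69/3 ≈ -814.14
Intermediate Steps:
z(G, Y) = G/9
n = -259 (n = 21 + 7*(-40) = 21 - 280 = -259)
N = -⅓ (N = -3/9 = -1*⅓ = -⅓ ≈ -0.33333)
c(V) = 2*V
b(R) = √(8 + R) (b(R) = √(R + 2*4) = √(R + 8) = √(8 + R))
n*b(N) - 97 = -259*√(8 - ⅓) - 97 = -259*√69/3 - 97 = -97 - 259*√69/3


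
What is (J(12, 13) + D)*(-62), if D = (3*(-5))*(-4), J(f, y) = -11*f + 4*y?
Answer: 1240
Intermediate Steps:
D = 60 (D = -15*(-4) = 60)
(J(12, 13) + D)*(-62) = ((-11*12 + 4*13) + 60)*(-62) = ((-132 + 52) + 60)*(-62) = (-80 + 60)*(-62) = -20*(-62) = 1240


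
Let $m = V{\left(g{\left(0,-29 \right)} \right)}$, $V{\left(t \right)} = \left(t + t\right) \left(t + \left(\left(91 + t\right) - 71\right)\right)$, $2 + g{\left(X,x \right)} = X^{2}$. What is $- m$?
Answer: $64$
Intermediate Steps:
$g{\left(X,x \right)} = -2 + X^{2}$
$V{\left(t \right)} = 2 t \left(20 + 2 t\right)$ ($V{\left(t \right)} = 2 t \left(t + \left(20 + t\right)\right) = 2 t \left(20 + 2 t\right)$)
$m = -64$ ($m = 4 \left(-2 + 0^{2}\right) \left(10 - \left(2 - 0^{2}\right)\right) = 4 \left(-2 + 0\right) \left(10 + \left(-2 + 0\right)\right) = 4 \left(-2\right) \left(10 - 2\right) = 4 \left(-2\right) 8 = -64$)
$- m = \left(-1\right) \left(-64\right) = 64$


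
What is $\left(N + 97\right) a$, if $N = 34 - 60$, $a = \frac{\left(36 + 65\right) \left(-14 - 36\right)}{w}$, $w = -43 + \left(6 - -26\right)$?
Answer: $\frac{358550}{11} \approx 32595.0$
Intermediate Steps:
$w = -11$ ($w = -43 + \left(6 + 26\right) = -43 + 32 = -11$)
$a = \frac{5050}{11}$ ($a = \frac{\left(36 + 65\right) \left(-14 - 36\right)}{-11} = 101 \left(-50\right) \left(- \frac{1}{11}\right) = \left(-5050\right) \left(- \frac{1}{11}\right) = \frac{5050}{11} \approx 459.09$)
$N = -26$ ($N = 34 - 60 = -26$)
$\left(N + 97\right) a = \left(-26 + 97\right) \frac{5050}{11} = 71 \cdot \frac{5050}{11} = \frac{358550}{11}$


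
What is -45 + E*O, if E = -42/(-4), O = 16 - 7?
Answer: 99/2 ≈ 49.500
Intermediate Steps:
O = 9
E = 21/2 (E = -42*(-¼) = 21/2 ≈ 10.500)
-45 + E*O = -45 + (21/2)*9 = -45 + 189/2 = 99/2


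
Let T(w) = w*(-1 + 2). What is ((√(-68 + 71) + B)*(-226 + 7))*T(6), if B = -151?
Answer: 198414 - 1314*√3 ≈ 1.9614e+5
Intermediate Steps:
T(w) = w (T(w) = w*1 = w)
((√(-68 + 71) + B)*(-226 + 7))*T(6) = ((√(-68 + 71) - 151)*(-226 + 7))*6 = ((√3 - 151)*(-219))*6 = ((-151 + √3)*(-219))*6 = (33069 - 219*√3)*6 = 198414 - 1314*√3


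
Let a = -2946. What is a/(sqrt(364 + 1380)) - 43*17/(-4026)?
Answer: 731/4026 - 1473*sqrt(109)/218 ≈ -70.362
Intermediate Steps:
a/(sqrt(364 + 1380)) - 43*17/(-4026) = -2946/sqrt(364 + 1380) - 43*17/(-4026) = -2946*sqrt(109)/436 - 731*(-1/4026) = -2946*sqrt(109)/436 + 731/4026 = -1473*sqrt(109)/218 + 731/4026 = 731/4026 - 1473*sqrt(109)/218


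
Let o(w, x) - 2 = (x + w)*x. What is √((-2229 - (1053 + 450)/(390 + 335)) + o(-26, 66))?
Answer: √8639738/145 ≈ 20.271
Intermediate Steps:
o(w, x) = 2 + x*(w + x) (o(w, x) = 2 + (x + w)*x = 2 + (w + x)*x = 2 + x*(w + x))
√((-2229 - (1053 + 450)/(390 + 335)) + o(-26, 66)) = √((-2229 - (1053 + 450)/(390 + 335)) + (2 + 66² - 26*66)) = √((-2229 - 1503/725) + (2 + 4356 - 1716)) = √((-2229 - 1503/725) + 2642) = √(-1617528/725 + 2642) = √(297922/725) = √8639738/145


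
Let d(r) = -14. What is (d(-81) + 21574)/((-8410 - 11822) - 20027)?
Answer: -21560/40259 ≈ -0.53553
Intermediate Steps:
(d(-81) + 21574)/((-8410 - 11822) - 20027) = (-14 + 21574)/((-8410 - 11822) - 20027) = 21560/(-20232 - 20027) = 21560/(-40259) = 21560*(-1/40259) = -21560/40259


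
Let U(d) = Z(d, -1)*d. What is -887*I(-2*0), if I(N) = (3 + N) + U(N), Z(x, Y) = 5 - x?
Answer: -2661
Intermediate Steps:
U(d) = d*(5 - d) (U(d) = (5 - d)*d = d*(5 - d))
I(N) = 3 + N + N*(5 - N) (I(N) = (3 + N) + N*(5 - N) = 3 + N + N*(5 - N))
-887*I(-2*0) = -887*(3 - 2*0 - (-2*0)*(-5 - 2*0)) = -887*(3 + 0 - 1*0*(-5 + 0)) = -887*(3 + 0 - 1*0*(-5)) = -887*(3 + 0 + 0) = -887*3 = -2661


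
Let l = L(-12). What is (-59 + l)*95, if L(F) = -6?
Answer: -6175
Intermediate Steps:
l = -6
(-59 + l)*95 = (-59 - 6)*95 = -65*95 = -6175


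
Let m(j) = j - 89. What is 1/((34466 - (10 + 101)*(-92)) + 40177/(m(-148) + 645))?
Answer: 408/18268801 ≈ 2.2333e-5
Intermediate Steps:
m(j) = -89 + j
1/((34466 - (10 + 101)*(-92)) + 40177/(m(-148) + 645)) = 1/((34466 - (10 + 101)*(-92)) + 40177/((-89 - 148) + 645)) = 1/((34466 - 111*(-92)) + 40177/(-237 + 645)) = 1/((34466 - 1*(-10212)) + 40177/408) = 1/((34466 + 10212) + 40177*(1/408)) = 1/(44678 + 40177/408) = 1/(18268801/408) = 408/18268801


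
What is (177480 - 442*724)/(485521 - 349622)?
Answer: -142528/135899 ≈ -1.0488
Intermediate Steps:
(177480 - 442*724)/(485521 - 349622) = (177480 - 320008)/135899 = -142528*1/135899 = -142528/135899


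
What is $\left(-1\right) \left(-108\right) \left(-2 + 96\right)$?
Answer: $10152$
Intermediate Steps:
$\left(-1\right) \left(-108\right) \left(-2 + 96\right) = 108 \cdot 94 = 10152$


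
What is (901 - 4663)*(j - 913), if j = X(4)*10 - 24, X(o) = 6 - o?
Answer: 3449754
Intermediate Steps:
j = -4 (j = (6 - 1*4)*10 - 24 = (6 - 4)*10 - 24 = 2*10 - 24 = 20 - 24 = -4)
(901 - 4663)*(j - 913) = (901 - 4663)*(-4 - 913) = -3762*(-917) = 3449754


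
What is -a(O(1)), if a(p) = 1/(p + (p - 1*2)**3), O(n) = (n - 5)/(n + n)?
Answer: 1/66 ≈ 0.015152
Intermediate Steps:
O(n) = (-5 + n)/(2*n) (O(n) = (-5 + n)/((2*n)) = (-5 + n)*(1/(2*n)) = (-5 + n)/(2*n))
a(p) = 1/(p + (-2 + p)**3) (a(p) = 1/(p + (p - 2)**3) = 1/(p + (-2 + p)**3))
-a(O(1)) = -1/((1/2)*(-5 + 1)/1 + (-2 + (1/2)*(-5 + 1)/1)**3) = -1/((1/2)*1*(-4) + (-2 + (1/2)*1*(-4))**3) = -1/(-2 + (-2 - 2)**3) = -1/(-2 + (-4)**3) = -1/(-2 - 64) = -1/(-66) = -1*(-1/66) = 1/66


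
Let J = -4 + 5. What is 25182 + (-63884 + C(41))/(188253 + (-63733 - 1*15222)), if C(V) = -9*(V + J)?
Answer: 1376138987/54649 ≈ 25181.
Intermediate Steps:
J = 1
C(V) = -9 - 9*V (C(V) = -9*(V + 1) = -9*(1 + V) = -9 - 9*V)
25182 + (-63884 + C(41))/(188253 + (-63733 - 1*15222)) = 25182 + (-63884 + (-9 - 9*41))/(188253 + (-63733 - 1*15222)) = 25182 + (-63884 + (-9 - 369))/(188253 + (-63733 - 15222)) = 25182 + (-63884 - 378)/(188253 - 78955) = 25182 - 64262/109298 = 25182 - 64262*1/109298 = 25182 - 32131/54649 = 1376138987/54649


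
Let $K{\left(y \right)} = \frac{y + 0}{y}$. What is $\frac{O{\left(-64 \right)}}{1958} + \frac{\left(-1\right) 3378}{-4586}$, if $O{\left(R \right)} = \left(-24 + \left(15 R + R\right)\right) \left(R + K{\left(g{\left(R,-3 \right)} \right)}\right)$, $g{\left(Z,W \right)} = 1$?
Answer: $\frac{77350047}{2244847} \approx 34.457$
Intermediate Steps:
$K{\left(y \right)} = 1$ ($K{\left(y \right)} = \frac{y}{y} = 1$)
$O{\left(R \right)} = \left(1 + R\right) \left(-24 + 16 R\right)$ ($O{\left(R \right)} = \left(-24 + \left(15 R + R\right)\right) \left(R + 1\right) = \left(-24 + 16 R\right) \left(1 + R\right) = \left(1 + R\right) \left(-24 + 16 R\right)$)
$\frac{O{\left(-64 \right)}}{1958} + \frac{\left(-1\right) 3378}{-4586} = \frac{-24 - -512 + 16 \left(-64\right)^{2}}{1958} + \frac{\left(-1\right) 3378}{-4586} = \left(-24 + 512 + 16 \cdot 4096\right) \frac{1}{1958} - - \frac{1689}{2293} = \left(-24 + 512 + 65536\right) \frac{1}{1958} + \frac{1689}{2293} = 66024 \cdot \frac{1}{1958} + \frac{1689}{2293} = \frac{33012}{979} + \frac{1689}{2293} = \frac{77350047}{2244847}$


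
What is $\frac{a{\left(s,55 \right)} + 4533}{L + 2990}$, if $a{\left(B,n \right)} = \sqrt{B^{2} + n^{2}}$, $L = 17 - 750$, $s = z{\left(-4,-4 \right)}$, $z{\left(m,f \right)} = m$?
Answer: $\frac{4533}{2257} + \frac{\sqrt{3041}}{2257} \approx 2.0329$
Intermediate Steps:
$s = -4$
$L = -733$ ($L = 17 - 750 = -733$)
$\frac{a{\left(s,55 \right)} + 4533}{L + 2990} = \frac{\sqrt{\left(-4\right)^{2} + 55^{2}} + 4533}{-733 + 2990} = \frac{\sqrt{16 + 3025} + 4533}{2257} = \left(\sqrt{3041} + 4533\right) \frac{1}{2257} = \left(4533 + \sqrt{3041}\right) \frac{1}{2257} = \frac{4533}{2257} + \frac{\sqrt{3041}}{2257}$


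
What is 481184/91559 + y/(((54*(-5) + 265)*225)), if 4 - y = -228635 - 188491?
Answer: -7530134734/20600775 ≈ -365.53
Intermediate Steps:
y = 417130 (y = 4 - (-228635 - 188491) = 4 - 1*(-417126) = 4 + 417126 = 417130)
481184/91559 + y/(((54*(-5) + 265)*225)) = 481184/91559 + 417130/(((54*(-5) + 265)*225)) = 481184*(1/91559) + 417130/(((-270 + 265)*225)) = 481184/91559 + 417130/((-5*225)) = 481184/91559 + 417130/(-1125) = 481184/91559 + 417130*(-1/1125) = 481184/91559 - 83426/225 = -7530134734/20600775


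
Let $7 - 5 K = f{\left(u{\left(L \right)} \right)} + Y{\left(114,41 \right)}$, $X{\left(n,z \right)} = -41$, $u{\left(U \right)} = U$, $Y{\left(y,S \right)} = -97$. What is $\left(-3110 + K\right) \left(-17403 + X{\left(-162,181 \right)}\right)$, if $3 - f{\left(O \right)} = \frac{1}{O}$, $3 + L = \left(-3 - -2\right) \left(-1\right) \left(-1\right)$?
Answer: $\frac{269496717}{5} \approx 5.3899 \cdot 10^{7}$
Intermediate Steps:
$L = -4$ ($L = -3 + \left(-3 - -2\right) \left(-1\right) \left(-1\right) = -3 + \left(-3 + 2\right) \left(-1\right) \left(-1\right) = -3 + \left(-1\right) \left(-1\right) \left(-1\right) = -3 + 1 \left(-1\right) = -3 - 1 = -4$)
$f{\left(O \right)} = 3 - \frac{1}{O}$
$K = \frac{403}{20}$ ($K = \frac{7}{5} - \frac{\left(3 - \frac{1}{-4}\right) - 97}{5} = \frac{7}{5} - \frac{\left(3 - - \frac{1}{4}\right) - 97}{5} = \frac{7}{5} - \frac{\left(3 + \frac{1}{4}\right) - 97}{5} = \frac{7}{5} - \frac{\frac{13}{4} - 97}{5} = \frac{7}{5} - - \frac{75}{4} = \frac{7}{5} + \frac{75}{4} = \frac{403}{20} \approx 20.15$)
$\left(-3110 + K\right) \left(-17403 + X{\left(-162,181 \right)}\right) = \left(-3110 + \frac{403}{20}\right) \left(-17403 - 41\right) = \left(- \frac{61797}{20}\right) \left(-17444\right) = \frac{269496717}{5}$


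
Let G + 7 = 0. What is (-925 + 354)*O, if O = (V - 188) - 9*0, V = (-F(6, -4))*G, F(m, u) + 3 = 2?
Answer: 111345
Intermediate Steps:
F(m, u) = -1 (F(m, u) = -3 + 2 = -1)
G = -7 (G = -7 + 0 = -7)
V = -7 (V = -1*(-1)*(-7) = 1*(-7) = -7)
O = -195 (O = (-7 - 188) - 9*0 = -195 + 0 = -195)
(-925 + 354)*O = (-925 + 354)*(-195) = -571*(-195) = 111345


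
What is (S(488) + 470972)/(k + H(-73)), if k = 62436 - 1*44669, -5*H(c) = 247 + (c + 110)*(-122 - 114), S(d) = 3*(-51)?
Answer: 470819/19464 ≈ 24.189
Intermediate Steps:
S(d) = -153
H(c) = 25713/5 + 236*c/5 (H(c) = -(247 + (c + 110)*(-122 - 114))/5 = -(247 + (110 + c)*(-236))/5 = -(247 + (-25960 - 236*c))/5 = -(-25713 - 236*c)/5 = 25713/5 + 236*c/5)
k = 17767 (k = 62436 - 44669 = 17767)
(S(488) + 470972)/(k + H(-73)) = (-153 + 470972)/(17767 + (25713/5 + (236/5)*(-73))) = 470819/(17767 + (25713/5 - 17228/5)) = 470819/(17767 + 1697) = 470819/19464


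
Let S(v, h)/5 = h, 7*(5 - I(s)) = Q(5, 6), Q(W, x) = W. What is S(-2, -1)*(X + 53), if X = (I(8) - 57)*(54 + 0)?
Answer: 97775/7 ≈ 13968.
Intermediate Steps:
I(s) = 30/7 (I(s) = 5 - 1/7*5 = 5 - 5/7 = 30/7)
S(v, h) = 5*h
X = -19926/7 (X = (30/7 - 57)*(54 + 0) = -369/7*54 = -19926/7 ≈ -2846.6)
S(-2, -1)*(X + 53) = (5*(-1))*(-19926/7 + 53) = -5*(-19555/7) = 97775/7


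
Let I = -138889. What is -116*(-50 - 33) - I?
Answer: 148517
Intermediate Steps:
-116*(-50 - 33) - I = -116*(-50 - 33) - 1*(-138889) = -116*(-83) + 138889 = 9628 + 138889 = 148517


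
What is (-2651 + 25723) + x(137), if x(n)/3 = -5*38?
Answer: 22502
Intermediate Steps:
x(n) = -570 (x(n) = 3*(-5*38) = 3*(-190) = -570)
(-2651 + 25723) + x(137) = (-2651 + 25723) - 570 = 23072 - 570 = 22502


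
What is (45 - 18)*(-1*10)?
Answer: -270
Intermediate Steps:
(45 - 18)*(-1*10) = 27*(-10) = -270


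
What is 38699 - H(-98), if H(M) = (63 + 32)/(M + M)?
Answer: 7585099/196 ≈ 38700.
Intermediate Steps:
H(M) = 95/(2*M) (H(M) = 95/((2*M)) = 95*(1/(2*M)) = 95/(2*M))
38699 - H(-98) = 38699 - 95/(2*(-98)) = 38699 - 95*(-1)/(2*98) = 38699 - 1*(-95/196) = 38699 + 95/196 = 7585099/196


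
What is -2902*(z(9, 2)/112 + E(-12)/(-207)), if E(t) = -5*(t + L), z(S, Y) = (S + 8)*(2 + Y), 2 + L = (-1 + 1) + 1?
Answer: -2465249/2898 ≈ -850.67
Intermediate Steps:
L = -1 (L = -2 + ((-1 + 1) + 1) = -2 + (0 + 1) = -2 + 1 = -1)
z(S, Y) = (2 + Y)*(8 + S) (z(S, Y) = (8 + S)*(2 + Y) = (2 + Y)*(8 + S))
E(t) = 5 - 5*t (E(t) = -5*(t - 1) = -5*(-1 + t) = 5 - 5*t)
-2902*(z(9, 2)/112 + E(-12)/(-207)) = -2902*((16 + 2*9 + 8*2 + 9*2)/112 + (5 - 5*(-12))/(-207)) = -2902*((16 + 18 + 16 + 18)*(1/112) + (5 + 60)*(-1/207)) = -2902*(68*(1/112) + 65*(-1/207)) = -2902*(17/28 - 65/207) = -2902*1699/5796 = -2465249/2898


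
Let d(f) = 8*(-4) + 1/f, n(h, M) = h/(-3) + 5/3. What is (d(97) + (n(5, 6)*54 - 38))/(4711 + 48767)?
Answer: -2263/1729122 ≈ -0.0013088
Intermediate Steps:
n(h, M) = 5/3 - h/3 (n(h, M) = h*(-⅓) + 5*(⅓) = -h/3 + 5/3 = 5/3 - h/3)
d(f) = -32 + 1/f
(d(97) + (n(5, 6)*54 - 38))/(4711 + 48767) = ((-32 + 1/97) + ((5/3 - ⅓*5)*54 - 38))/(4711 + 48767) = ((-32 + 1/97) + ((5/3 - 5/3)*54 - 38))/53478 = (-3103/97 + (0*54 - 38))*(1/53478) = (-3103/97 + (0 - 38))*(1/53478) = (-3103/97 - 38)*(1/53478) = -6789/97*1/53478 = -2263/1729122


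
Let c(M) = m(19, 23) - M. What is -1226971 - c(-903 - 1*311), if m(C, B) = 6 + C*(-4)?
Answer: -1228115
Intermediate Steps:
m(C, B) = 6 - 4*C
c(M) = -70 - M (c(M) = (6 - 4*19) - M = (6 - 76) - M = -70 - M)
-1226971 - c(-903 - 1*311) = -1226971 - (-70 - (-903 - 1*311)) = -1226971 - (-70 - (-903 - 311)) = -1226971 - (-70 - 1*(-1214)) = -1226971 - (-70 + 1214) = -1226971 - 1*1144 = -1226971 - 1144 = -1228115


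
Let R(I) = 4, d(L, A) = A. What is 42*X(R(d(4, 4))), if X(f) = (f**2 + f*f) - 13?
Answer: 798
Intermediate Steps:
X(f) = -13 + 2*f**2 (X(f) = (f**2 + f**2) - 13 = 2*f**2 - 13 = -13 + 2*f**2)
42*X(R(d(4, 4))) = 42*(-13 + 2*4**2) = 42*(-13 + 2*16) = 42*(-13 + 32) = 42*19 = 798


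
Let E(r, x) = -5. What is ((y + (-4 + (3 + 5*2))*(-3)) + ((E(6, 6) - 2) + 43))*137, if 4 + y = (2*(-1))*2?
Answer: 137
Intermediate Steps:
y = -8 (y = -4 + (2*(-1))*2 = -4 - 2*2 = -4 - 4 = -8)
((y + (-4 + (3 + 5*2))*(-3)) + ((E(6, 6) - 2) + 43))*137 = ((-8 + (-4 + (3 + 5*2))*(-3)) + ((-5 - 2) + 43))*137 = ((-8 + (-4 + (3 + 10))*(-3)) + (-7 + 43))*137 = ((-8 + (-4 + 13)*(-3)) + 36)*137 = ((-8 + 9*(-3)) + 36)*137 = ((-8 - 27) + 36)*137 = (-35 + 36)*137 = 1*137 = 137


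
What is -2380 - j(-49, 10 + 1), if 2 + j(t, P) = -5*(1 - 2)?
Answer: -2383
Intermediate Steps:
j(t, P) = 3 (j(t, P) = -2 - 5*(1 - 2) = -2 - 5*(-1) = -2 + 5 = 3)
-2380 - j(-49, 10 + 1) = -2380 - 1*3 = -2380 - 3 = -2383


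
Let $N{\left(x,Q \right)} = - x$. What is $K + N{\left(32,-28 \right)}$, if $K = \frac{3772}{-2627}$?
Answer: $- \frac{87836}{2627} \approx -33.436$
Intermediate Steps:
$K = - \frac{3772}{2627}$ ($K = 3772 \left(- \frac{1}{2627}\right) = - \frac{3772}{2627} \approx -1.4359$)
$K + N{\left(32,-28 \right)} = - \frac{3772}{2627} - 32 = - \frac{87836}{2627}$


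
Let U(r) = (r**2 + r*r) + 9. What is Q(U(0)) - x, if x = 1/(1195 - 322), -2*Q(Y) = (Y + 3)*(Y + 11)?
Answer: -104761/873 ≈ -120.00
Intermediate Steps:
U(r) = 9 + 2*r**2 (U(r) = (r**2 + r**2) + 9 = 2*r**2 + 9 = 9 + 2*r**2)
Q(Y) = -(3 + Y)*(11 + Y)/2 (Q(Y) = -(Y + 3)*(Y + 11)/2 = -(3 + Y)*(11 + Y)/2)
x = 1/873 ≈ 0.0011455
Q(U(0)) - x = (-33/2 - 7*(9 + 2*0**2) - (9 + 2*0**2)**2/2) - 1*1/873 = (-33/2 - 7*(9 + 2*0) - (9 + 2*0)**2/2) - 1/873 = (-33/2 - 7*(9 + 0) - (9 + 0)**2/2) - 1/873 = (-33/2 - 7*9 - 1/2*9**2) - 1/873 = (-33/2 - 63 - 1/2*81) - 1/873 = (-33/2 - 63 - 81/2) - 1/873 = -120 - 1/873 = -104761/873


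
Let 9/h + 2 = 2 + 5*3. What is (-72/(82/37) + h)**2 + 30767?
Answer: 1335715544/42025 ≈ 31784.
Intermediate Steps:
h = 3/5 (h = 9/(-2 + (2 + 5*3)) = 9/(-2 + (2 + 15)) = 9/(-2 + 17) = 9/15 = 9*(1/15) = 3/5 ≈ 0.60000)
(-72/(82/37) + h)**2 + 30767 = (-72/(82/37) + 3/5)**2 + 30767 = (-72/(82*(1/37)) + 3/5)**2 + 30767 = (-72/82/37 + 3/5)**2 + 30767 = (-72*37/82 + 3/5)**2 + 30767 = (-1332/41 + 3/5)**2 + 30767 = (-6537/205)**2 + 30767 = 42732369/42025 + 30767 = 1335715544/42025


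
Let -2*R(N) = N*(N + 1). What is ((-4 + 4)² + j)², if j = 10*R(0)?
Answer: 0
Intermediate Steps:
R(N) = -N*(1 + N)/2 (R(N) = -N*(N + 1)/2 = -N*(1 + N)/2)
j = 0 (j = 10*(-½*0*(1 + 0)) = 10*(-½*0*1) = 10*0 = 0)
((-4 + 4)² + j)² = ((-4 + 4)² + 0)² = (0² + 0)² = (0 + 0)² = 0² = 0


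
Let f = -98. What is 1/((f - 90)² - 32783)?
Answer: 1/2561 ≈ 0.00039047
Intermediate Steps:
1/((f - 90)² - 32783) = 1/((-98 - 90)² - 32783) = 1/((-188)² - 32783) = 1/(35344 - 32783) = 1/2561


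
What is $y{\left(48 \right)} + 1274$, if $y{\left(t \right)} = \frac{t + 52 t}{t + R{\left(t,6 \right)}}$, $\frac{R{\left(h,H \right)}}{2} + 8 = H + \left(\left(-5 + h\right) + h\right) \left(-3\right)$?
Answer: $\frac{318502}{251} \approx 1268.9$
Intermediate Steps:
$R{\left(h,H \right)} = 14 - 12 h + 2 H$ ($R{\left(h,H \right)} = -16 + 2 \left(H + \left(\left(-5 + h\right) + h\right) \left(-3\right)\right) = -16 + 2 \left(H + \left(-5 + 2 h\right) \left(-3\right)\right) = -16 + 2 \left(H - \left(-15 + 6 h\right)\right) = -16 + 2 \left(15 + H - 6 h\right) = -16 + \left(30 - 12 h + 2 H\right) = 14 - 12 h + 2 H$)
$y{\left(t \right)} = \frac{53 t}{26 - 11 t}$ ($y{\left(t \right)} = \frac{t + 52 t}{t + \left(14 - 12 t + 2 \cdot 6\right)} = \frac{53 t}{t + \left(14 - 12 t + 12\right)} = \frac{53 t}{t - \left(-26 + 12 t\right)} = \frac{53 t}{26 - 11 t}$)
$y{\left(48 \right)} + 1274 = \left(-53\right) 48 \frac{1}{-26 + 11 \cdot 48} + 1274 = \left(-53\right) 48 \frac{1}{-26 + 528} + 1274 = \left(-53\right) 48 \cdot \frac{1}{502} + 1274 = - \frac{1272}{251} + 1274 = \frac{318502}{251}$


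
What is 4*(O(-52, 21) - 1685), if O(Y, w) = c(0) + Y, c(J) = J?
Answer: -6948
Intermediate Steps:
O(Y, w) = Y (O(Y, w) = 0 + Y = Y)
4*(O(-52, 21) - 1685) = 4*(-52 - 1685) = 4*(-1737) = -6948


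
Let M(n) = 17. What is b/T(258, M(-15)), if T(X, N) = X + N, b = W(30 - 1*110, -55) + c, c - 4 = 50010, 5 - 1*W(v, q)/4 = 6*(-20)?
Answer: 50514/275 ≈ 183.69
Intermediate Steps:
W(v, q) = 500 (W(v, q) = 20 - 24*(-20) = 20 - 4*(-120) = 20 + 480 = 500)
c = 50014 (c = 4 + 50010 = 50014)
b = 50514 (b = 500 + 50014 = 50514)
T(X, N) = N + X
b/T(258, M(-15)) = 50514/(17 + 258) = 50514/275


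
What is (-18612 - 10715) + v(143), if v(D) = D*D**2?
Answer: 2894880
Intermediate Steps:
v(D) = D**3
(-18612 - 10715) + v(143) = (-18612 - 10715) + 143**3 = -29327 + 2924207 = 2894880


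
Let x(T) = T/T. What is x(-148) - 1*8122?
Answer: -8121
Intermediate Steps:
x(T) = 1
x(-148) - 1*8122 = 1 - 1*8122 = 1 - 8122 = -8121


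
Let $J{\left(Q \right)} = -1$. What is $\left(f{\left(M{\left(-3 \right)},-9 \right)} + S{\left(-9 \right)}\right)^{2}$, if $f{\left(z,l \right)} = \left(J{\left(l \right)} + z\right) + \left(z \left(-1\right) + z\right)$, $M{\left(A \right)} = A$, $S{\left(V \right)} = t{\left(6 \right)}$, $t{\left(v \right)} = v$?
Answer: $4$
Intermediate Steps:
$S{\left(V \right)} = 6$
$f{\left(z,l \right)} = -1 + z$ ($f{\left(z,l \right)} = \left(-1 + z\right) + \left(z \left(-1\right) + z\right) = \left(-1 + z\right) + \left(- z + z\right) = \left(-1 + z\right) + 0 = -1 + z$)
$\left(f{\left(M{\left(-3 \right)},-9 \right)} + S{\left(-9 \right)}\right)^{2} = \left(\left(-1 - 3\right) + 6\right)^{2} = \left(-4 + 6\right)^{2} = 2^{2} = 4$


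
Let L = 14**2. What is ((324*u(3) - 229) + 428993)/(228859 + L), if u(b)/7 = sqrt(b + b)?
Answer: 428764/229055 + 2268*sqrt(6)/229055 ≈ 1.8961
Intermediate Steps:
u(b) = 7*sqrt(2)*sqrt(b) (u(b) = 7*sqrt(b + b) = 7*sqrt(2*b) = 7*(sqrt(2)*sqrt(b)) = 7*sqrt(2)*sqrt(b))
L = 196
((324*u(3) - 229) + 428993)/(228859 + L) = ((324*(7*sqrt(2)*sqrt(3)) - 229) + 428993)/(228859 + 196) = ((324*(7*sqrt(6)) - 229) + 428993)/229055 = ((2268*sqrt(6) - 229) + 428993)*(1/229055) = ((-229 + 2268*sqrt(6)) + 428993)*(1/229055) = (428764 + 2268*sqrt(6))*(1/229055) = 428764/229055 + 2268*sqrt(6)/229055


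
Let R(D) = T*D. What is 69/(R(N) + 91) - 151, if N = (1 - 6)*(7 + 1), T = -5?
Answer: -14624/97 ≈ -150.76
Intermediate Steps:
N = -40 (N = -5*8 = -40)
R(D) = -5*D
69/(R(N) + 91) - 151 = 69/(-5*(-40) + 91) - 151 = 69/(200 + 91) - 151 = 69/291 - 151 = (1/291)*69 - 151 = 23/97 - 151 = -14624/97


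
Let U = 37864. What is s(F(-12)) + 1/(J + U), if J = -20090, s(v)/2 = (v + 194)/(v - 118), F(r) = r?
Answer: -248831/88870 ≈ -2.7999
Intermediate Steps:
s(v) = 2*(194 + v)/(-118 + v) (s(v) = 2*((v + 194)/(v - 118)) = 2*((194 + v)/(-118 + v)) = 2*(194 + v)/(-118 + v))
s(F(-12)) + 1/(J + U) = 2*(194 - 12)/(-118 - 12) + 1/(-20090 + 37864) = 2*182/(-130) + 1/17774 = 2*(-1/130)*182 + 1/17774 = -14/5 + 1/17774 = -248831/88870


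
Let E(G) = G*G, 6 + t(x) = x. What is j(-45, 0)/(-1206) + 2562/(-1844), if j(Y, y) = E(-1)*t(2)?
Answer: -770599/555966 ≈ -1.3861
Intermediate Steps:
t(x) = -6 + x
E(G) = G²
j(Y, y) = -4 (j(Y, y) = (-1)²*(-6 + 2) = 1*(-4) = -4)
j(-45, 0)/(-1206) + 2562/(-1844) = -4/(-1206) + 2562/(-1844) = -4*(-1/1206) + 2562*(-1/1844) = 2/603 - 1281/922 = -770599/555966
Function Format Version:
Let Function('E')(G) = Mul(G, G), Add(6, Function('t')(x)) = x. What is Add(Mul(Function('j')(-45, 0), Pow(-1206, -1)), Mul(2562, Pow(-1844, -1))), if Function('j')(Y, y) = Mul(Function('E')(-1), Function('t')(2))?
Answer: Rational(-770599, 555966) ≈ -1.3861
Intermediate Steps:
Function('t')(x) = Add(-6, x)
Function('E')(G) = Pow(G, 2)
Function('j')(Y, y) = -4 (Function('j')(Y, y) = Mul(Pow(-1, 2), Add(-6, 2)) = Mul(1, -4) = -4)
Add(Mul(Function('j')(-45, 0), Pow(-1206, -1)), Mul(2562, Pow(-1844, -1))) = Add(Mul(-4, Pow(-1206, -1)), Mul(2562, Pow(-1844, -1))) = Add(Mul(-4, Rational(-1, 1206)), Mul(2562, Rational(-1, 1844))) = Add(Rational(2, 603), Rational(-1281, 922)) = Rational(-770599, 555966)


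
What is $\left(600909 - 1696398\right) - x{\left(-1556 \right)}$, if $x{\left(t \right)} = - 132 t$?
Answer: $-1300881$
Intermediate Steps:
$\left(600909 - 1696398\right) - x{\left(-1556 \right)} = \left(600909 - 1696398\right) - \left(-132\right) \left(-1556\right) = -1095489 - 205392 = -1300881$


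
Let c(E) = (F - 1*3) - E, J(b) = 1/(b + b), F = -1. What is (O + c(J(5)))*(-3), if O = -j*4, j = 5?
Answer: 723/10 ≈ 72.300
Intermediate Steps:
O = -20 (O = -1*5*4 = -5*4 = -20)
J(b) = 1/(2*b)
c(E) = -4 - E (c(E) = (-1 - 1*3) - E = (-1 - 3) - E = -4 - E)
(O + c(J(5)))*(-3) = (-20 + (-4 - 1/(2*5)))*(-3) = (-20 + (-4 - 1*⅒))*(-3) = (-20 + (-4 - ⅒))*(-3) = (-20 - 41/10)*(-3) = -241/10*(-3) = 723/10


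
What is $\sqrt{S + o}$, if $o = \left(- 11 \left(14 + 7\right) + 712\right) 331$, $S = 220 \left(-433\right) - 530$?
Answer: $\sqrt{63421} \approx 251.84$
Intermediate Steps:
$S = -95790$ ($S = -95260 - 530 = -95790$)
$o = 159211$ ($o = \left(\left(-11\right) 21 + 712\right) 331 = \left(-231 + 712\right) 331 = 481 \cdot 331 = 159211$)
$\sqrt{S + o} = \sqrt{-95790 + 159211} = \sqrt{63421}$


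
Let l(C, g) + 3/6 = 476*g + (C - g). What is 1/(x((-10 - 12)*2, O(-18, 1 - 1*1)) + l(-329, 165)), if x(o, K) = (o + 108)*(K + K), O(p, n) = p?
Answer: 2/151483 ≈ 1.3203e-5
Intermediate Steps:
l(C, g) = -½ + C + 475*g (l(C, g) = -½ + (476*g + (C - g)) = -½ + (C + 475*g) = -½ + C + 475*g)
x(o, K) = 2*K*(108 + o) (x(o, K) = (108 + o)*(2*K) = 2*K*(108 + o))
1/(x((-10 - 12)*2, O(-18, 1 - 1*1)) + l(-329, 165)) = 1/(2*(-18)*(108 + (-10 - 12)*2) + (-½ - 329 + 475*165)) = 1/(2*(-18)*(108 - 22*2) + (-½ - 329 + 78375)) = 1/(2*(-18)*(108 - 44) + 156091/2) = 1/(2*(-18)*64 + 156091/2) = 1/(-2304 + 156091/2) = 1/(151483/2) = 2/151483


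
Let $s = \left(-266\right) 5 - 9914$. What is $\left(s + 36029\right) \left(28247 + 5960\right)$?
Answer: $847820495$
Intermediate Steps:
$s = -11244$ ($s = -1330 - 9914 = -11244$)
$\left(s + 36029\right) \left(28247 + 5960\right) = \left(-11244 + 36029\right) \left(28247 + 5960\right) = 24785 \cdot 34207 = 847820495$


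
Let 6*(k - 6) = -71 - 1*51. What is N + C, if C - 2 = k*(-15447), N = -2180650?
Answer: -1959241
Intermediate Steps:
k = -43/3 (k = 6 + (-71 - 1*51)/6 = 6 + (-71 - 51)/6 = 6 + (⅙)*(-122) = 6 - 61/3 = -43/3 ≈ -14.333)
C = 221409 (C = 2 - 43/3*(-15447) = 2 + 221407 = 221409)
N + C = -2180650 + 221409 = -1959241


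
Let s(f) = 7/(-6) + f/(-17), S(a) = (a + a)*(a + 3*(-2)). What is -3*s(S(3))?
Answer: 11/34 ≈ 0.32353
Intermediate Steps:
S(a) = 2*a*(-6 + a) (S(a) = (2*a)*(a - 6) = (2*a)*(-6 + a) = 2*a*(-6 + a))
s(f) = -7/6 - f/17 (s(f) = 7*(-⅙) + f*(-1/17) = -7/6 - f/17)
-3*s(S(3)) = -3*(-7/6 - 2*3*(-6 + 3)/17) = -3*(-7/6 - 2*3*(-3)/17) = -3*(-7/6 - 1/17*(-18)) = -3*(-7/6 + 18/17) = -3*(-11/102) = 11/34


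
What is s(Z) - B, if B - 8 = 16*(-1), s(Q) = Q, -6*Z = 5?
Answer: 43/6 ≈ 7.1667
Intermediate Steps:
Z = -⅚ (Z = -⅙*5 = -⅚ ≈ -0.83333)
B = -8 (B = 8 + 16*(-1) = 8 - 16 = -8)
s(Z) - B = -⅚ - 1*(-8) = -⅚ + 8 = 43/6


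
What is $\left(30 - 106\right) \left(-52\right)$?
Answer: $3952$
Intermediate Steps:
$\left(30 - 106\right) \left(-52\right) = \left(-76\right) \left(-52\right) = 3952$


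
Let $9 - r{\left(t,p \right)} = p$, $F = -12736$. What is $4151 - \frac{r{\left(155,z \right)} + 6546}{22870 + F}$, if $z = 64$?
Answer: $\frac{42059743}{10134} \approx 4150.4$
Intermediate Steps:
$r{\left(t,p \right)} = 9 - p$
$4151 - \frac{r{\left(155,z \right)} + 6546}{22870 + F} = 4151 - \frac{\left(9 - 64\right) + 6546}{22870 - 12736} = 4151 - \frac{\left(9 - 64\right) + 6546}{10134} = 4151 - \left(-55 + 6546\right) \frac{1}{10134} = 4151 - 6491 \cdot \frac{1}{10134} = 4151 - \frac{6491}{10134} = \frac{42059743}{10134}$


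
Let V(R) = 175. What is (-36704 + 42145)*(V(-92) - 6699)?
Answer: -35497084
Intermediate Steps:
(-36704 + 42145)*(V(-92) - 6699) = (-36704 + 42145)*(175 - 6699) = 5441*(-6524) = -35497084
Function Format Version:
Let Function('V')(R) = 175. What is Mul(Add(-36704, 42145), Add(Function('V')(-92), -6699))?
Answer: -35497084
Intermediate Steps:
Mul(Add(-36704, 42145), Add(Function('V')(-92), -6699)) = Mul(Add(-36704, 42145), Add(175, -6699)) = Mul(5441, -6524) = -35497084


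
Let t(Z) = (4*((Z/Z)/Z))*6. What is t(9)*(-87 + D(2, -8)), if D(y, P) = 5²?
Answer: -496/3 ≈ -165.33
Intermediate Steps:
D(y, P) = 25
t(Z) = 24/Z (t(Z) = (4*(1/Z))*6 = (4/Z)*6 = 24/Z)
t(9)*(-87 + D(2, -8)) = (24/9)*(-87 + 25) = (24*(⅑))*(-62) = (8/3)*(-62) = -496/3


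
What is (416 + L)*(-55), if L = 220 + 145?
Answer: -42955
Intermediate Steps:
L = 365
(416 + L)*(-55) = (416 + 365)*(-55) = 781*(-55) = -42955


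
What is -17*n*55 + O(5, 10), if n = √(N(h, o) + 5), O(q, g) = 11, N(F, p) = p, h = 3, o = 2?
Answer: 11 - 935*√7 ≈ -2462.8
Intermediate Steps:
n = √7 (n = √(2 + 5) = √7 ≈ 2.6458)
-17*n*55 + O(5, 10) = -17*√7*55 + 11 = -935*√7 + 11 = 11 - 935*√7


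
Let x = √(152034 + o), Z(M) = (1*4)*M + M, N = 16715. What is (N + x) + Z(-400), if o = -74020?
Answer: 14715 + √78014 ≈ 14994.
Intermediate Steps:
Z(M) = 5*M (Z(M) = 4*M + M = 5*M)
x = √78014 (x = √(152034 - 74020) = √78014 ≈ 279.31)
(N + x) + Z(-400) = (16715 + √78014) + 5*(-400) = (16715 + √78014) - 2000 = 14715 + √78014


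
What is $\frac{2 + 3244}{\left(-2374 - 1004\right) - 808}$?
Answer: $- \frac{1623}{2093} \approx -0.77544$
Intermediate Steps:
$\frac{2 + 3244}{\left(-2374 - 1004\right) - 808} = \frac{3246}{-3378 - 808} = \frac{3246}{-4186} = 3246 \left(- \frac{1}{4186}\right) = - \frac{1623}{2093}$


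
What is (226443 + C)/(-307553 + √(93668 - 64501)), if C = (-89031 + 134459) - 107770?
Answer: -50469754853/94588818642 - 164101*√29167/94588818642 ≈ -0.53387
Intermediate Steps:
C = -62342 (C = 45428 - 107770 = -62342)
(226443 + C)/(-307553 + √(93668 - 64501)) = (226443 - 62342)/(-307553 + √(93668 - 64501)) = 164101/(-307553 + √29167)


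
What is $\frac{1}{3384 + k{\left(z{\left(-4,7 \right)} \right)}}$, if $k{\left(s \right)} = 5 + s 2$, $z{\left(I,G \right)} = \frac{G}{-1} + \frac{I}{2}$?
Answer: $\frac{1}{3371} \approx 0.00029665$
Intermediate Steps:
$z{\left(I,G \right)} = \frac{I}{2} - G$ ($z{\left(I,G \right)} = G \left(-1\right) + I \frac{1}{2} = - G + \frac{I}{2} = \frac{I}{2} - G$)
$k{\left(s \right)} = 5 + 2 s$
$\frac{1}{3384 + k{\left(z{\left(-4,7 \right)} \right)}} = \frac{1}{3384 + \left(5 + 2 \left(\frac{1}{2} \left(-4\right) - 7\right)\right)} = \frac{1}{3384 + \left(5 + 2 \left(-2 - 7\right)\right)} = \frac{1}{3384 + \left(5 + 2 \left(-9\right)\right)} = \frac{1}{3384 + \left(5 - 18\right)} = \frac{1}{3384 - 13} = \frac{1}{3371}$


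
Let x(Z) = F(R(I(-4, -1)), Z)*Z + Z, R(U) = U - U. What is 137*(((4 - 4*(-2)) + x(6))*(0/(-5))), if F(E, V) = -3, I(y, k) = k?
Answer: 0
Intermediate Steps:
R(U) = 0
x(Z) = -2*Z (x(Z) = -3*Z + Z = -2*Z)
137*(((4 - 4*(-2)) + x(6))*(0/(-5))) = 137*(((4 - 4*(-2)) - 2*6)*(0/(-5))) = 137*(((4 + 8) - 12)*(0*(-1/5))) = 137*((12 - 12)*0) = 137*(0*0) = 137*0 = 0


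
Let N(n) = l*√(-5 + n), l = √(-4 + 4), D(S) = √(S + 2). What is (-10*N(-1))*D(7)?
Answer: 0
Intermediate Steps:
D(S) = √(2 + S)
l = 0 (l = √0 = 0)
N(n) = 0 (N(n) = 0*√(-5 + n) = 0)
(-10*N(-1))*D(7) = (-10*0)*√(2 + 7) = 0*√9 = 0*3 = 0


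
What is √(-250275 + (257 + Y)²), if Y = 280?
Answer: √38094 ≈ 195.18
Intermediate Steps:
√(-250275 + (257 + Y)²) = √(-250275 + (257 + 280)²) = √(-250275 + 537²) = √(-250275 + 288369) = √38094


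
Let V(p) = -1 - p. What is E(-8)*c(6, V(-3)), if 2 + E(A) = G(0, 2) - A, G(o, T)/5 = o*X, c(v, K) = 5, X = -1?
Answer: 30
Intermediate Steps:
G(o, T) = -5*o (G(o, T) = 5*(o*(-1)) = 5*(-o) = -5*o)
E(A) = -2 - A (E(A) = -2 + (-5*0 - A) = -2 + (0 - A) = -2 - A)
E(-8)*c(6, V(-3)) = (-2 - 1*(-8))*5 = (-2 + 8)*5 = 6*5 = 30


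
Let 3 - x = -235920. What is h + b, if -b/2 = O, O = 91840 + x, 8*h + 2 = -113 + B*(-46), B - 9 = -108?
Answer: -5239769/8 ≈ -6.5497e+5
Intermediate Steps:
B = -99 (B = 9 - 108 = -99)
x = 235923 (x = 3 - 1*(-235920) = 3 + 235920 = 235923)
h = 4439/8 (h = -¼ + (-113 - 99*(-46))/8 = -¼ + (-113 + 4554)/8 = -¼ + (⅛)*4441 = -¼ + 4441/8 = 4439/8 ≈ 554.88)
O = 327763 (O = 91840 + 235923 = 327763)
b = -655526 (b = -2*327763 = -655526)
h + b = 4439/8 - 655526 = -5239769/8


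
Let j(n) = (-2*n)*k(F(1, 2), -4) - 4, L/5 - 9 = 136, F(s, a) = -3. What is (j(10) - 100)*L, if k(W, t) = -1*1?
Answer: -60900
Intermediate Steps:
k(W, t) = -1
L = 725 (L = 45 + 5*136 = 45 + 680 = 725)
j(n) = -4 + 2*n (j(n) = -2*n*(-1) - 4 = 2*n - 4 = -4 + 2*n)
(j(10) - 100)*L = ((-4 + 2*10) - 100)*725 = ((-4 + 20) - 100)*725 = (16 - 100)*725 = -84*725 = -60900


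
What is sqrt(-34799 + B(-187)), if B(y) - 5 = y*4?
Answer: I*sqrt(35542) ≈ 188.53*I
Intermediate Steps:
B(y) = 5 + 4*y (B(y) = 5 + y*4 = 5 + 4*y)
sqrt(-34799 + B(-187)) = sqrt(-34799 + (5 + 4*(-187))) = sqrt(-34799 + (5 - 748)) = sqrt(-34799 - 743) = sqrt(-35542) = I*sqrt(35542)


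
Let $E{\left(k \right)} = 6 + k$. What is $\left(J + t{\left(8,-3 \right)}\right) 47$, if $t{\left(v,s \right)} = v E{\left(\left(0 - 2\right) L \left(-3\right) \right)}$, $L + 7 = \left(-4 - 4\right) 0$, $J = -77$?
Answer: $-17155$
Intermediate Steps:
$L = -7$ ($L = -7 + \left(-4 - 4\right) 0 = -7 - 0 = -7 + 0 = -7$)
$t{\left(v,s \right)} = - 36 v$ ($t{\left(v,s \right)} = v \left(6 + \left(0 - 2\right) \left(-7\right) \left(-3\right)\right) = v \left(6 + \left(-2\right) \left(-7\right) \left(-3\right)\right) = v \left(6 + 14 \left(-3\right)\right) = v \left(6 - 42\right) = v \left(-36\right) = - 36 v$)
$\left(J + t{\left(8,-3 \right)}\right) 47 = \left(-77 - 288\right) 47 = \left(-365\right) 47 = -17155$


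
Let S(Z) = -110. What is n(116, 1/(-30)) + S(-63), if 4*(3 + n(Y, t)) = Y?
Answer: -84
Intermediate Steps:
n(Y, t) = -3 + Y/4
n(116, 1/(-30)) + S(-63) = (-3 + (¼)*116) - 110 = (-3 + 29) - 110 = 26 - 110 = -84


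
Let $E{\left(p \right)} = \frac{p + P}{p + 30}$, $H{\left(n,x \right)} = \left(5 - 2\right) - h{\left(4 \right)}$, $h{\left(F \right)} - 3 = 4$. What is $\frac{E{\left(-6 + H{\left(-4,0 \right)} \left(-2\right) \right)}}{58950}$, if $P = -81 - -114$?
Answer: $\frac{7}{377280} \approx 1.8554 \cdot 10^{-5}$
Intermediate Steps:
$h{\left(F \right)} = 7$ ($h{\left(F \right)} = 3 + 4 = 7$)
$P = 33$ ($P = -81 + 114 = 33$)
$H{\left(n,x \right)} = -4$ ($H{\left(n,x \right)} = \left(5 - 2\right) - 7 = 3 - 7 = -4$)
$E{\left(p \right)} = \frac{33 + p}{30 + p}$ ($E{\left(p \right)} = \frac{p + 33}{p + 30} = \frac{33 + p}{30 + p}$)
$\frac{E{\left(-6 + H{\left(-4,0 \right)} \left(-2\right) \right)}}{58950} = \frac{\frac{1}{30 - -2} \left(33 - -2\right)}{58950} = \frac{33 + \left(-6 + 8\right)}{30 + \left(-6 + 8\right)} \frac{1}{58950} = \frac{33 + 2}{30 + 2} \cdot \frac{1}{58950} = \frac{1}{32} \cdot 35 \cdot \frac{1}{58950} = \frac{35}{32} \cdot \frac{1}{58950} = \frac{7}{377280}$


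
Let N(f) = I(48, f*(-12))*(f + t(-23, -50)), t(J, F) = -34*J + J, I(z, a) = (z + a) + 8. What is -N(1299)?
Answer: 31964856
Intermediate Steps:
I(z, a) = 8 + a + z (I(z, a) = (a + z) + 8 = 8 + a + z)
t(J, F) = -33*J
N(f) = (56 - 12*f)*(759 + f) (N(f) = (8 + f*(-12) + 48)*(f - 33*(-23)) = (8 - 12*f + 48)*(f + 759) = (56 - 12*f)*(759 + f))
-N(1299) = -4*(14 - 3*1299)*(759 + 1299) = -4*(14 - 3897)*2058 = -4*(-3883)*2058 = -1*(-31964856) = 31964856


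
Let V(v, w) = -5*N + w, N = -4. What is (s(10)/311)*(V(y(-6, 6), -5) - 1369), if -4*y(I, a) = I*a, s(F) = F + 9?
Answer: -25726/311 ≈ -82.720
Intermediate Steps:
s(F) = 9 + F
y(I, a) = -I*a/4
V(v, w) = 20 + w (V(v, w) = -5*(-4) + w = 20 + w)
(s(10)/311)*(V(y(-6, 6), -5) - 1369) = ((9 + 10)/311)*((20 - 5) - 1369) = (19*(1/311))*(15 - 1369) = (19/311)*(-1354) = -25726/311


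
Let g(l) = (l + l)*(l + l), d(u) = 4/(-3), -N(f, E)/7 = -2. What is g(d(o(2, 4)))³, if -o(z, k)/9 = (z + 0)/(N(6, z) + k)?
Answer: 262144/729 ≈ 359.59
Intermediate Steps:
N(f, E) = 14 (N(f, E) = -7*(-2) = 14)
o(z, k) = -9*z/(14 + k) (o(z, k) = -9*(z + 0)/(14 + k) = -9*z/(14 + k))
d(u) = -4/3 (d(u) = 4*(-⅓) = -4/3)
g(l) = 4*l² (g(l) = (2*l)*(2*l) = 4*l²)
g(d(o(2, 4)))³ = (4*(-4/3)²)³ = (4*(16/9))³ = (64/9)³ = 262144/729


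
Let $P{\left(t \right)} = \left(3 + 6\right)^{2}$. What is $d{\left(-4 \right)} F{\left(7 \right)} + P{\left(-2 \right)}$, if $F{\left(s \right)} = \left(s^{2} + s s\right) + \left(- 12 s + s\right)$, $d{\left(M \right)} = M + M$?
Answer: $-87$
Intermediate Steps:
$P{\left(t \right)} = 81$ ($P{\left(t \right)} = 9^{2} = 81$)
$d{\left(M \right)} = 2 M$
$F{\left(s \right)} = - 11 s + 2 s^{2}$ ($F{\left(s \right)} = \left(s^{2} + s^{2}\right) - 11 s = 2 s^{2} - 11 s = - 11 s + 2 s^{2}$)
$d{\left(-4 \right)} F{\left(7 \right)} + P{\left(-2 \right)} = 2 \left(-4\right) 7 \left(-11 + 2 \cdot 7\right) + 81 = - 8 \cdot 7 \left(-11 + 14\right) + 81 = - 8 \cdot 7 \cdot 3 + 81 = \left(-8\right) 21 + 81 = -168 + 81 = -87$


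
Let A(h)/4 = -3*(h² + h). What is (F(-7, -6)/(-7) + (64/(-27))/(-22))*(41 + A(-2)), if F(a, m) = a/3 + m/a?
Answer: 78829/14553 ≈ 5.4167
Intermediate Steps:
F(a, m) = a/3 + m/a (F(a, m) = a*(⅓) + m/a = a/3 + m/a)
A(h) = -12*h - 12*h² (A(h) = 4*(-3*(h² + h)) = 4*(-3*(h + h²)) = 4*(-3*h - 3*h²) = -12*h - 12*h²)
(F(-7, -6)/(-7) + (64/(-27))/(-22))*(41 + A(-2)) = (((⅓)*(-7) - 6/(-7))/(-7) + (64/(-27))/(-22))*(41 - 12*(-2)*(1 - 2)) = ((-7/3 - 6*(-⅐))*(-⅐) + (64*(-1/27))*(-1/22))*(41 - 12*(-2)*(-1)) = ((-7/3 + 6/7)*(-⅐) - 64/27*(-1/22))*(41 - 24) = (-31/21*(-⅐) + 32/297)*17 = (31/147 + 32/297)*17 = (4637/14553)*17 = 78829/14553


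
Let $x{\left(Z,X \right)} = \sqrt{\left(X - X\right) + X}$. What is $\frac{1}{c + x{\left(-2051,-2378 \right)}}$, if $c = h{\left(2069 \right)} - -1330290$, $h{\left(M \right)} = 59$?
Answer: $\frac{1330349}{1769828464179} - \frac{i \sqrt{2378}}{1769828464179} \approx 7.5168 \cdot 10^{-7} - 2.7553 \cdot 10^{-11} i$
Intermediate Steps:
$x{\left(Z,X \right)} = \sqrt{X}$ ($x{\left(Z,X \right)} = \sqrt{0 + X} = \sqrt{X}$)
$c = 1330349$ ($c = 59 - -1330290 = 59 + 1330290 = 1330349$)
$\frac{1}{c + x{\left(-2051,-2378 \right)}} = \frac{1}{1330349 + \sqrt{-2378}} = \frac{1}{1330349 + i \sqrt{2378}}$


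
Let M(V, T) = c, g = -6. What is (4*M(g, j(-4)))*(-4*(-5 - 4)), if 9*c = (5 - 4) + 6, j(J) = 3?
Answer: 112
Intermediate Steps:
c = 7/9 (c = ((5 - 4) + 6)/9 = (1 + 6)/9 = (⅑)*7 = 7/9 ≈ 0.77778)
M(V, T) = 7/9
(4*M(g, j(-4)))*(-4*(-5 - 4)) = (4*(7/9))*(-4*(-5 - 4)) = 28*(-4*(-9))/9 = (28/9)*36 = 112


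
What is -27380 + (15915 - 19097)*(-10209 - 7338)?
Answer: 55807174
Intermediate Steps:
-27380 + (15915 - 19097)*(-10209 - 7338) = -27380 - 3182*(-17547) = -27380 + 55834554 = 55807174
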